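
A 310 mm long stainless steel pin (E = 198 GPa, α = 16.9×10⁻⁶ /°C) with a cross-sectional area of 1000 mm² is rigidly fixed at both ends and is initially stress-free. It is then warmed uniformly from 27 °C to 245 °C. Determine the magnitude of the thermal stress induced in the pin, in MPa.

σ ≈ 729 MPa (compressive)

With length fixed, the mechanical strain must cancel the thermal strain αΔT = 16.9×10⁻⁶ × 218 = 3684.2×10⁻⁶.
σ = EαΔT = 198×10³ × 16.9×10⁻⁶ × 218 = 729.5 MPa (compressive; the pin is trying to expand).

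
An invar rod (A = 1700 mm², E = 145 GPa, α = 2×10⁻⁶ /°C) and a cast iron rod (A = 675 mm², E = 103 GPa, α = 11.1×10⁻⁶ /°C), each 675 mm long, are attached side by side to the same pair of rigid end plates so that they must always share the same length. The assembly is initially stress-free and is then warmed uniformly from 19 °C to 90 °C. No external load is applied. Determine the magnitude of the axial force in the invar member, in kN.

Both members must finish at the same length. With the larger α, the cast iron tends to over-expand; the plates restrain it, putting the cast iron in compression and the invar in tension. With no external load the two internal forces are equal and opposite, magnitude P.
Compatibility of the two members (thermal + elastic change equal): (α₁ − α₂)ΔT = P·[1/(A₁E₁) + 1/(A₂E₂)].
|α₁ − α₂|·ΔT = 9.1×10⁻⁶ × 71 = 0.0006461.
1/(A₁E₁) + 1/(A₂E₂) = 1/(1700×145×10³) + 1/(675×103×10³) = 1.844×10⁻⁸ N⁻¹.
P = 0.0006461 / 1.844×10⁻⁸ = 35040 N = 35.04 kN.

P ≈ 35 kN (tensile in the invar)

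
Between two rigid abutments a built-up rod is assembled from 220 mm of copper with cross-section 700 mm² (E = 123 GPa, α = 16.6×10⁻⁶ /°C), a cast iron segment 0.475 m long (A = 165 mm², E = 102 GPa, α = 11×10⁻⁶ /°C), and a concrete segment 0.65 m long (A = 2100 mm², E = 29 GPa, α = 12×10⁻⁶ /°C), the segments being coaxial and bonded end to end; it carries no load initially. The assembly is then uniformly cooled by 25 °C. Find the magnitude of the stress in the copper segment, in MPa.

With the walls removed the bar would change length by δ_free = Σ αᵢΔT Lᵢ = 16.6×10⁻⁶×25×220 + 11×10⁻⁶×25×475 + 12×10⁻⁶×25×650 = 0.4169 mm.
The walls prevent any net length change, so an axial force P (same in every segment) develops. Compatibility: P · Σ Lᵢ/(AᵢEᵢ) = δ_free.
Σ Lᵢ/(AᵢEᵢ) = 220/(700×123×10³) + 475/(165×102×10³) + 650/(2100×29×10³) = 4.145×10⁻⁵ mm/N.
P = 0.4169 / 4.145×10⁻⁵ = 10060 N = 10.06 kN, tensile.
σ_{copper} = P / A = 10060 / 700 = 14.37 MPa.

σ ≈ 14.4 MPa (tensile)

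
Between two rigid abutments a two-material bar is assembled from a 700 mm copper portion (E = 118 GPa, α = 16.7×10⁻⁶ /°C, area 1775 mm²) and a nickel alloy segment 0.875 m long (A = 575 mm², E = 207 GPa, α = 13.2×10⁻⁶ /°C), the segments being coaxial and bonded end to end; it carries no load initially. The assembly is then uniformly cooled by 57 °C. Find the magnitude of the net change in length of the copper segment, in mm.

|ΔL| ≈ 0.252 mm

If the supports were absent, the total length change would be Σ αᵢΔT Lᵢ = 16.7×10⁻⁶×57×700 + 13.2×10⁻⁶×57×875 = 1.325 mm.
Since the ends are fixed, an axial force P builds up, equal in every segment, with P · Σ Lᵢ/(AᵢEᵢ) = δ_free.
The series flexibility is Σ Lᵢ/(AᵢEᵢ) = 700/(1775×118×10³) + 875/(575×207×10³) = 1.069×10⁻⁵ mm/N.
P = 1.325 / 1.069×10⁻⁵ = 123900 N = 123.9 kN, tensile.
For the copper segment, free thermal change = 16.7×10⁻⁶×57×700 = 0.6663 mm and elastic change from P = 123900×700/(1775×118×10³) = 0.414 mm; these oppose, so the net change is 0.252 mm (segment shortens).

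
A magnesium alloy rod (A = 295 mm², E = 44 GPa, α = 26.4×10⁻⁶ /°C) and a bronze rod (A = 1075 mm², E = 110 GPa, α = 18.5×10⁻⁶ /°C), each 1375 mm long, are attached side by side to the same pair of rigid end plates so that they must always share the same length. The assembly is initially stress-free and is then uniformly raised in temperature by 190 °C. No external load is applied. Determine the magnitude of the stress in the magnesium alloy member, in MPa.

Both members must finish at the same length. With the larger α, the magnesium alloy tends to over-expand; the plates restrain it, putting the magnesium alloy in compression and the bronze in tension. With no external load the two internal forces are equal and opposite, magnitude P.
Setting the final lengths equal and cancelling L: (α₁ − α₂)ΔT = P/(A₁E₁) + P/(A₂E₂).
|α₁ − α₂|·ΔT = 7.9×10⁻⁶ × 190 = 0.001501.
1/(A₁E₁) + 1/(A₂E₂) = 1/(295×44×10³) + 1/(1075×110×10³) = 8.55×10⁻⁸ N⁻¹.
So P = 0.001501 / 8.55×10⁻⁸ = 17.56 kN.
σ_{magnesium alloy} = P/A₁ = 17560/295 = 59.51 MPa, compressive.

σ ≈ 59.5 MPa (compressive)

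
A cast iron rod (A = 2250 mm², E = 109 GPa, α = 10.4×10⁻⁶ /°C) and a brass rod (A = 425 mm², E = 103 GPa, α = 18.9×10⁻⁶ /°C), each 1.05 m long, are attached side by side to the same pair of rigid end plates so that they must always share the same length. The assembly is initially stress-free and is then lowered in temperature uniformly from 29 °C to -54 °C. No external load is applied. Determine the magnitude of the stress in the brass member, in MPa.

σ ≈ 61.7 MPa (tensile)

Equilibrium of a rigid end plate with no external load gives equal and opposite internal forces ±P in the two members. Since α_{brass} > α_{cast iron}, cooling drives the brass into tension and the cast iron into compression.
Equating the net (thermal + elastic) strains gives |α₁ − α₂|·ΔT = P·[1/(A₁E₁) + 1/(A₂E₂)].
|α₁ − α₂|·ΔT = 8.5×10⁻⁶ × 83 = 0.0007055.
1/(A₁E₁) + 1/(A₂E₂) = 1/(2250×109×10³) + 1/(425×103×10³) = 2.692×10⁻⁸ N⁻¹.
So P = 0.0007055 / 2.692×10⁻⁸ = 26.21 kN.
σ_{brass} = P/A₂ = 26210/425 = 61.66 MPa, tensile.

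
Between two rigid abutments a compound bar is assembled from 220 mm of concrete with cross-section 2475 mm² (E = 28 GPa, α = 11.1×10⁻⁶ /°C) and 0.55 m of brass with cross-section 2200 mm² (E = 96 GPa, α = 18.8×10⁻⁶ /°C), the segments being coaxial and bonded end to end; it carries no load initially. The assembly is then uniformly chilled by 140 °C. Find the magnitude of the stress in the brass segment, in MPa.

With the walls removed the bar would change length by δ_free = Σ αᵢΔT Lᵢ = 11.1×10⁻⁶×140×220 + 18.8×10⁻⁶×140×550 = 1.789 mm.
The rigid supports impose zero overall length change; the single axial force P common to all segments must satisfy P Σ Lᵢ/(AᵢEᵢ) = δ_free.
Σ Lᵢ/(AᵢEᵢ) = 220/(2475×28×10³) + 550/(2200×96×10³) = 5.779×10⁻⁶ mm/N.
Hence P = δ_free / Σ(L/AE) = 1.789/5.779×10⁻⁶ = 309.7 kN (tensile).
σ_{brass} = P / A = 309700 / 2200 = 140.8 MPa.

σ ≈ 141 MPa (tensile)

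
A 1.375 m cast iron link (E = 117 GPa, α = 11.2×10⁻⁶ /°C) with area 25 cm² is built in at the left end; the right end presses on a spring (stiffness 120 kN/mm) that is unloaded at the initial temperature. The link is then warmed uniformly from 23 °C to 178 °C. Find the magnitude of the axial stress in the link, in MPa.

The unrestrained thermal change is αΔT L = 11.2×10⁻⁶ × 155 × 1375 = 2.387 mm.
Let P be the compressive force at the spring. The link shortens elastically by PL/(AE) and the spring compresses by P/k; together these equal δ_free.
P [ L/(AE) + 1/k ] = δ_free → P [ 1375/(2500×117×10³) + 1/(120×10³) ] = 2.387.
P = 2.387 / 1.303×10⁻⁵ = 183100 N.
σ = P/A = 183100/2500 = 73.25 MPa.

σ ≈ 73.3 MPa (compressive)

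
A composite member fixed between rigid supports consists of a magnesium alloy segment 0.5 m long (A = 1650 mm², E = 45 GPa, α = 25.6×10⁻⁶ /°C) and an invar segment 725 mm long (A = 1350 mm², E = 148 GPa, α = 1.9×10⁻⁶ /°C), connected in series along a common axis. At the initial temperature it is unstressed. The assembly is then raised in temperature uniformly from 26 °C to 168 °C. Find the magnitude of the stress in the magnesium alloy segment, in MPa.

σ ≈ 118 MPa (compressive)

With the walls removed the bar would change length by δ_free = Σ αᵢΔT Lᵢ = 25.6×10⁻⁶×142×500 + 1.9×10⁻⁶×142×725 = 2.013 mm.
Since the ends are fixed, an axial force P builds up, equal in every segment, with P · Σ Lᵢ/(AᵢEᵢ) = δ_free.
The series flexibility is Σ Lᵢ/(AᵢEᵢ) = 500/(1650×45×10³) + 725/(1350×148×10³) = 1.036×10⁻⁵ mm/N.
So P = 2.013 / 1.036×10⁻⁵ = 194.3 kN, compressive.
σ_{magnesium alloy} = P / A = 194300 / 1650 = 117.7 MPa.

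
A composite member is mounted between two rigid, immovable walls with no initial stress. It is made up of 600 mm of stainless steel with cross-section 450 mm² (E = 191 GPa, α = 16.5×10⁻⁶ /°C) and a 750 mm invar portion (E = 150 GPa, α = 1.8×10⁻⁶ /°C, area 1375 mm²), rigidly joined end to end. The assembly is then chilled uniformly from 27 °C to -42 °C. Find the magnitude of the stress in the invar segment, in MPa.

If the supports were absent, the total length change would be Σ αᵢΔT Lᵢ = 16.5×10⁻⁶×69×600 + 1.8×10⁻⁶×69×750 = 0.7762 mm.
Since the ends are fixed, an axial force P builds up, equal in every segment, with P · Σ Lᵢ/(AᵢEᵢ) = δ_free.
The series flexibility is Σ Lᵢ/(AᵢEᵢ) = 600/(450×191×10³) + 750/(1375×150×10³) = 1.062×10⁻⁵ mm/N.
P = 0.7762 / 1.062×10⁻⁵ = 73110 N = 73.11 kN, tensile.
σ_{invar} = P / A = 73110 / 1375 = 53.17 MPa.

σ ≈ 53.2 MPa (tensile)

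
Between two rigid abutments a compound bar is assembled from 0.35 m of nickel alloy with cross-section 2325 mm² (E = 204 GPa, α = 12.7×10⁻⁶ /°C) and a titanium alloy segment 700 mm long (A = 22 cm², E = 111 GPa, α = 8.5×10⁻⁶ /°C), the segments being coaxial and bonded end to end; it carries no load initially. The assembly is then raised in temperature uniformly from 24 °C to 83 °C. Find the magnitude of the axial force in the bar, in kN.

Free thermal expansion of the whole bar: Σ αᵢΔT Lᵢ = 12.7×10⁻⁶×59×350 + 8.5×10⁻⁶×59×700 = 0.6133 mm.
The rigid supports impose zero overall length change; the single axial force P common to all segments must satisfy P Σ Lᵢ/(AᵢEᵢ) = δ_free.
Σ Lᵢ/(AᵢEᵢ) = 350/(2325×204×10³) + 700/(2200×111×10³) = 3.604×10⁻⁶ mm/N.
So P = 0.6133 / 3.604×10⁻⁶ = 170.2 kN, compressive.

P ≈ 170 kN (compressive)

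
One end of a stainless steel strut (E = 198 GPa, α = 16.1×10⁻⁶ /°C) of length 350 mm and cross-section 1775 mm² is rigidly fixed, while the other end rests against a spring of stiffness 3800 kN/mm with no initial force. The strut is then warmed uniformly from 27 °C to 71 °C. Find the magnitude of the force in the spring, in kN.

If the spring were absent the strut would lengthen by αΔT L = 16.1×10⁻⁶ × 44 × 350 = 0.2479 mm.
Let P be the compressive force at the spring. The strut shortens elastically by PL/(AE) and the spring compresses by P/k; together these equal δ_free.
So P = δ_free / [L/(AE) + 1/k] = 0.2479 / [ 350/(1775×198×10³) + 1/(3800×10³) ].
P = 0.2479 / 1.259×10⁻⁶ = 196900 N.

P ≈ 197 kN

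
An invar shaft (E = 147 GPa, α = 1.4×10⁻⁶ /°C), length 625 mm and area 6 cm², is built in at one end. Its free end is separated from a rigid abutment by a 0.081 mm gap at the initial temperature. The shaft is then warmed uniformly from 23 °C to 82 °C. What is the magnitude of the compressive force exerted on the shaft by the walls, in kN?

P ≈ 0 kN

If the wall were absent the shaft would grow by αΔT L = 1.4×10⁻⁶ × 59 × 625 = 0.05163 mm.
This is smaller than the 0.081 mm clearance, so the shaft expands freely without reaching the stop — the stress is zero.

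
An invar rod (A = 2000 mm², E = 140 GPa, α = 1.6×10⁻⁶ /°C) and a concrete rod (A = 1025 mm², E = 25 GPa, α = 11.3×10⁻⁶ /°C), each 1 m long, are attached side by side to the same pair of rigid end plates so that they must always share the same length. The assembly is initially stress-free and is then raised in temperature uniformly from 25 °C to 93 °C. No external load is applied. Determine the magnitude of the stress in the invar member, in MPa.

Both members must finish at the same length. With the larger α, the concrete tends to over-expand; the plates restrain it, putting the concrete in compression and the invar in tension. With no external load the two internal forces are equal and opposite, magnitude P.
Equating the net (thermal + elastic) strains gives |α₁ − α₂|·ΔT = P·[1/(A₁E₁) + 1/(A₂E₂)].
|α₁ − α₂|·ΔT = 9.7×10⁻⁶ × 68 = 0.0006596.
1/(A₁E₁) + 1/(A₂E₂) = 1/(2000×140×10³) + 1/(1025×25×10³) = 4.26×10⁻⁸ N⁻¹.
So P = 0.0006596 / 4.26×10⁻⁸ = 15.49 kN.
σ_{invar} = P/A₁ = 15490/2000 = 7.743 MPa, tensile.

σ ≈ 7.74 MPa (tensile)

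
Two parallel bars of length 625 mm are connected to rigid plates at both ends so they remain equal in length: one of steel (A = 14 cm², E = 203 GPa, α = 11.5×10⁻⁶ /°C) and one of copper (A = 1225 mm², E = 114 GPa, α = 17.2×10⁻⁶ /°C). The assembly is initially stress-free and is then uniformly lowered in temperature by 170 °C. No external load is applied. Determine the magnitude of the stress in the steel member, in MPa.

σ ≈ 64.8 MPa (compressive)

Both members must finish at the same length. With the larger α, the copper tends to over-contract; the plates restrain it, putting the copper in tension and the steel in compression. With no external load the two internal forces are equal and opposite, magnitude P.
Setting the final lengths equal and cancelling L: (α₁ − α₂)ΔT = P/(A₁E₁) + P/(A₂E₂).
|α₁ − α₂|·ΔT = 5.7×10⁻⁶ × 170 = 0.000969.
1/(A₁E₁) + 1/(A₂E₂) = 1/(1400×203×10³) + 1/(1225×114×10³) = 1.068×10⁻⁸ N⁻¹.
P = 0.000969 / 1.068×10⁻⁸ = 90740 N = 90.74 kN.
σ_{steel} = P/A₁ = 90740/1400 = 64.81 MPa, compressive.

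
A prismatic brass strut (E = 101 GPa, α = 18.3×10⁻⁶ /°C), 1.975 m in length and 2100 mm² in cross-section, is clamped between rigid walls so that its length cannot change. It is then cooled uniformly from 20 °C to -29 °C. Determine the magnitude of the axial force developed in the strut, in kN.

P ≈ 190 kN (tensile)

With zero net strain, σ = E·αΔT = 101 GPa × 18.3×10⁻⁶ × 49 = 90.57 MPa.
Then P = σA = 90.57 × 2100 mm² = 190.2 kN, tensile.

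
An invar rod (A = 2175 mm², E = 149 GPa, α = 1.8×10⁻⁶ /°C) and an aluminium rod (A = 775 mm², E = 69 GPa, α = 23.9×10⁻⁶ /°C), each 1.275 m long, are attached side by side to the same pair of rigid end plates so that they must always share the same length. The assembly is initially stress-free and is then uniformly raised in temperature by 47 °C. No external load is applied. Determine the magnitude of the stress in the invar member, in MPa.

Both members must finish at the same length. With the larger α, the aluminium tends to over-expand; the plates restrain it, putting the aluminium in compression and the invar in tension. With no external load the two internal forces are equal and opposite, magnitude P.
Equating the net (thermal + elastic) strains gives |α₁ − α₂|·ΔT = P·[1/(A₁E₁) + 1/(A₂E₂)].
|α₁ − α₂|·ΔT = 22.1×10⁻⁶ × 47 = 0.001039.
1/(A₁E₁) + 1/(A₂E₂) = 1/(2175×149×10³) + 1/(775×69×10³) = 2.179×10⁻⁸ N⁻¹.
P = 0.001039 / 2.179×10⁻⁸ = 47680 N = 47.68 kN.
σ_{invar} = P/A₁ = 47680/2175 = 21.92 MPa, tensile.

σ ≈ 21.9 MPa (tensile)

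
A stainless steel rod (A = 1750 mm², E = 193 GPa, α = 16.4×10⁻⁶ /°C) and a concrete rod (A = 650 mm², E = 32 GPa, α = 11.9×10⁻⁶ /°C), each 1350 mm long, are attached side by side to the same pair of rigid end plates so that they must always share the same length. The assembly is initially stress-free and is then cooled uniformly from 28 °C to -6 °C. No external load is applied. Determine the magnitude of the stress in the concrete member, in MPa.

Equilibrium of a rigid end plate with no external load gives equal and opposite internal forces ±P in the two members. Since α_{stainless steel} > α_{concrete}, cooling drives the stainless steel into tension and the concrete into compression.
Compatibility of the two members (thermal + elastic change equal): (α₁ − α₂)ΔT = P·[1/(A₁E₁) + 1/(A₂E₂)].
|α₁ − α₂|·ΔT = 4.5×10⁻⁶ × 34 = 0.000153.
1/(A₁E₁) + 1/(A₂E₂) = 1/(1750×193×10³) + 1/(650×32×10³) = 5.104×10⁻⁸ N⁻¹.
P = 0.000153 / 5.104×10⁻⁸ = 2998 N = 2.998 kN.
σ_{concrete} = P/A₂ = 2998/650 = 4.612 MPa, compressive.

σ ≈ 4.61 MPa (compressive)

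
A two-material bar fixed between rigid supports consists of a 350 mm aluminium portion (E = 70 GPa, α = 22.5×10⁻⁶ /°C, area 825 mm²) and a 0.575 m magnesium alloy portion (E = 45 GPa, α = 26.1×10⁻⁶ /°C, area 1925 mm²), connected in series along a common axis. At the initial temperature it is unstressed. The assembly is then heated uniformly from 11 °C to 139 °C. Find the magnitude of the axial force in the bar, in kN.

P ≈ 231 kN (compressive)

Free thermal expansion of the whole bar: Σ αᵢΔT Lᵢ = 22.5×10⁻⁶×128×350 + 26.1×10⁻⁶×128×575 = 2.929 mm.
The walls prevent any net length change, so an axial force P (same in every segment) develops. Compatibility: P · Σ Lᵢ/(AᵢEᵢ) = δ_free.
The series flexibility is Σ Lᵢ/(AᵢEᵢ) = 350/(825×70×10³) + 575/(1925×45×10³) = 1.27×10⁻⁵ mm/N.
Hence P = δ_free / Σ(L/AE) = 2.929/1.27×10⁻⁵ = 230.7 kN (compressive).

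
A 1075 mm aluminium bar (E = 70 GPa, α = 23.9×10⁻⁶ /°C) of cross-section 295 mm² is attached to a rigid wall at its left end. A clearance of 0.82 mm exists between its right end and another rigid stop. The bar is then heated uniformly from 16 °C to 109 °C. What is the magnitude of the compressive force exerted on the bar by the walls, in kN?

P ≈ 30.1 kN

Free thermal elongation = αΔT L = 23.9×10⁻⁶ × 93 × 1075 = 2.389 mm.
This exceeds the 0.82 mm gap, so the wall pushes back. The portion of expansion that must be recovered elastically is δ_free − gap = 2.389 − 0.82 = 1.569 mm.
That suppressed elongation corresponds to σ = E·Δ/L = 70×10³ × 1.569/1075 = 102.2 MPa.
P = σA = 102.2 × 295 = 30.15 kN.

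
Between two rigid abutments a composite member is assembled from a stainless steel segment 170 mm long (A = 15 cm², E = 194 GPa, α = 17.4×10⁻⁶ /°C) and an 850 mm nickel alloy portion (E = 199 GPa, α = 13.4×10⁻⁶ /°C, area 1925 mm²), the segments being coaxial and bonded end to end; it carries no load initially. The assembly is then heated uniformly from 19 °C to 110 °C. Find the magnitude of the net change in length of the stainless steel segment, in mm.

Free thermal expansion of the whole bar: Σ αᵢΔT Lᵢ = 17.4×10⁻⁶×91×170 + 13.4×10⁻⁶×91×850 = 1.306 mm.
The walls prevent any net length change, so an axial force P (same in every segment) develops. Compatibility: P · Σ Lᵢ/(AᵢEᵢ) = δ_free.
The series flexibility is Σ Lᵢ/(AᵢEᵢ) = 170/(1500×194×10³) + 850/(1925×199×10³) = 2.803×10⁻⁶ mm/N.
So P = 1.306 / 2.803×10⁻⁶ = 465.8 kN, compressive.
For the stainless steel segment, free thermal change = 17.4×10⁻⁶×91×170 = 0.2692 mm and elastic change from P = 465800×170/(1500×194×10³) = 0.2721 mm; these oppose, so the net change is 0.00294 mm (segment shortens).

|ΔL| ≈ 0.00294 mm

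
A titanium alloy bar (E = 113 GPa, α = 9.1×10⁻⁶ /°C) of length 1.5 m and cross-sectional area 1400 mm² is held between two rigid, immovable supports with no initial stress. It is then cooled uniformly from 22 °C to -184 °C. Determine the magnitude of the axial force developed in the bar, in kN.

P ≈ 297 kN (tensile)

With zero net strain, σ = E·αΔT = 113 GPa × 9.1×10⁻⁶ × 206 = 211.8 MPa.
Axial force P = σA = 211.8 × 1400 = 296600 N = 296.6 kN, tensile.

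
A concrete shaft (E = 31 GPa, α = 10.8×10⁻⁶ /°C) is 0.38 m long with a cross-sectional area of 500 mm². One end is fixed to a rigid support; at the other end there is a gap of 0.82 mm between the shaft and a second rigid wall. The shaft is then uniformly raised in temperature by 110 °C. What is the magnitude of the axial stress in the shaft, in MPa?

Free thermal elongation = αΔT L = 10.8×10⁻⁶ × 110 × 380 = 0.4514 mm.
Since δ_free = 0.451 mm is less than the 0.82 mm gap, the shaft never touches the wall. No axial force develops.

σ ≈ 0 MPa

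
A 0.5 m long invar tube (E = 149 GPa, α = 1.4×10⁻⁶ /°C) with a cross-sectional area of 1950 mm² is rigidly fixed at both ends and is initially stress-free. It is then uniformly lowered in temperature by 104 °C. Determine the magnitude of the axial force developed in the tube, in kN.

P ≈ 42.3 kN (tensile)

The ends cannot move, so σ = EαΔT = 149×10³ × 1.4×10⁻⁶ × 104 = 21.69 MPa.
Then P = σA = 21.69 × 1950 mm² = 42.3 kN, tensile.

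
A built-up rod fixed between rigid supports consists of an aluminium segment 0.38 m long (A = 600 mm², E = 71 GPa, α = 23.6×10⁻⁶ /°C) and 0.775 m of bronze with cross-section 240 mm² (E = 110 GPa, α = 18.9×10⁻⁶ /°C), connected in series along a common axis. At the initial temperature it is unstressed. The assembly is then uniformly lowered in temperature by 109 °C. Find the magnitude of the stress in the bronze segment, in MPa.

σ ≈ 280 MPa (tensile)

With the walls removed the bar would change length by δ_free = Σ αᵢΔT Lᵢ = 23.6×10⁻⁶×109×380 + 18.9×10⁻⁶×109×775 = 2.574 mm.
Since the ends are fixed, an axial force P builds up, equal in every segment, with P · Σ Lᵢ/(AᵢEᵢ) = δ_free.
Σ Lᵢ/(AᵢEᵢ) = 380/(600×71×10³) + 775/(240×110×10³) = 3.828×10⁻⁵ mm/N.
So P = 2.574 / 3.828×10⁻⁵ = 67.25 kN, tensile.
σ_{bronze} = P / A = 67250 / 240 = 280.2 MPa.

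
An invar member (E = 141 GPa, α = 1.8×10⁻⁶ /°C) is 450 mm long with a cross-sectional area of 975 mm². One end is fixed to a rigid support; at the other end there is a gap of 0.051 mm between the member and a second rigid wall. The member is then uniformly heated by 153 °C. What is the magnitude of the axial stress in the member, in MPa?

σ ≈ 22.9 MPa (compressive)

Unrestrained expansion: δ_free = αΔT L = 1.8×10⁻⁶ × 153 × 450 = 0.1239 mm.
The gap closes (δ_free > 0.051 mm) and the wall then resists a further 0.1239 − 0.051 = 0.07293 mm of expansion.
Compatibility: PL/(AE) = 0.07293 mm, so σ = P/A = E × (0.07293/450) = 22.85 MPa.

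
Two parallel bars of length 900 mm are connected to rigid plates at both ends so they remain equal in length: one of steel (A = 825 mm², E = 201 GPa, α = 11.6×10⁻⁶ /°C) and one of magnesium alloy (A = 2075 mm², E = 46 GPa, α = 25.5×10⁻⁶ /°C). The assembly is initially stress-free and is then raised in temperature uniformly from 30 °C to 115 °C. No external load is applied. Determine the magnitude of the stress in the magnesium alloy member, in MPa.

σ ≈ 34.5 MPa (compressive)

Both members must finish at the same length. With the larger α, the magnesium alloy tends to over-expand; the plates restrain it, putting the magnesium alloy in compression and the steel in tension. With no external load the two internal forces are equal and opposite, magnitude P.
Setting the final lengths equal and cancelling L: (α₁ − α₂)ΔT = P/(A₁E₁) + P/(A₂E₂).
|α₁ − α₂|·ΔT = 13.9×10⁻⁶ × 85 = 0.001181.
1/(A₁E₁) + 1/(A₂E₂) = 1/(825×201×10³) + 1/(2075×46×10³) = 1.651×10⁻⁸ N⁻¹.
P = 0.001181 / 1.651×10⁻⁸ = 71580 N = 71.58 kN.
σ_{magnesium alloy} = P/A₂ = 71580/2075 = 34.49 MPa, compressive.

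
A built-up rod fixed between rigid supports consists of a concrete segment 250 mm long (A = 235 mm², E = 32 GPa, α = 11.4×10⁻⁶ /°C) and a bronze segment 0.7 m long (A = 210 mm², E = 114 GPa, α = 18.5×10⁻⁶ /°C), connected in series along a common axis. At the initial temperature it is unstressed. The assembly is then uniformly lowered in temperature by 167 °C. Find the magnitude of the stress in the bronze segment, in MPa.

σ ≈ 201 MPa (tensile)

With the walls removed the bar would change length by δ_free = Σ αᵢΔT Lᵢ = 11.4×10⁻⁶×167×250 + 18.5×10⁻⁶×167×700 = 2.639 mm.
The rigid supports impose zero overall length change; the single axial force P common to all segments must satisfy P Σ Lᵢ/(AᵢEᵢ) = δ_free.
Σ Lᵢ/(AᵢEᵢ) = 250/(235×32×10³) + 700/(210×114×10³) = 6.248×10⁻⁵ mm/N.
P = 2.639 / 6.248×10⁻⁵ = 42230 N = 42.23 kN, tensile.
σ_{bronze} = P / A = 42230 / 210 = 201.1 MPa.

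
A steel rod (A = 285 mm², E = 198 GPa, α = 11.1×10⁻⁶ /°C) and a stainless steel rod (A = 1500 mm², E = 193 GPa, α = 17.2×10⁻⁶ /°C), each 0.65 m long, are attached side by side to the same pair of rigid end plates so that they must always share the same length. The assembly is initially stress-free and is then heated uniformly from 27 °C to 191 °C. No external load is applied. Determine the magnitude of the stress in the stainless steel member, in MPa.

Equilibrium of a rigid end plate with no external load gives equal and opposite internal forces ±P in the two members. Since α_{stainless steel} > α_{steel}, heating drives the stainless steel into compression and the steel into tension.
Equating the net (thermal + elastic) strains gives |α₁ − α₂|·ΔT = P·[1/(A₁E₁) + 1/(A₂E₂)].
|α₁ − α₂|·ΔT = 6.1×10⁻⁶ × 164 = 0.001.
1/(A₁E₁) + 1/(A₂E₂) = 1/(285×198×10³) + 1/(1500×193×10³) = 2.118×10⁻⁸ N⁻¹.
So P = 0.001 / 2.118×10⁻⁸ = 47.24 kN.
σ_{stainless steel} = P/A₂ = 47240/1500 = 31.5 MPa, compressive.

σ ≈ 31.5 MPa (compressive)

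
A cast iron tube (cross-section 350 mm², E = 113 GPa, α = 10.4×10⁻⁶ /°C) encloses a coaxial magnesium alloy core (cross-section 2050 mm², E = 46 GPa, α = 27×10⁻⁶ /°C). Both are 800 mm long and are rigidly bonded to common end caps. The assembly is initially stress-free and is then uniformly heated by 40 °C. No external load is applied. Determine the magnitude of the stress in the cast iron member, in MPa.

σ ≈ 52.9 MPa (tensile)

Both members must finish at the same length. With the larger α, the magnesium alloy tends to over-expand; the plates restrain it, putting the magnesium alloy in compression and the cast iron in tension. With no external load the two internal forces are equal and opposite, magnitude P.
Equating the net (thermal + elastic) strains gives |α₁ − α₂|·ΔT = P·[1/(A₁E₁) + 1/(A₂E₂)].
|α₁ − α₂|·ΔT = 16.6×10⁻⁶ × 40 = 0.000664.
1/(A₁E₁) + 1/(A₂E₂) = 1/(350×113×10³) + 1/(2050×46×10³) = 3.589×10⁻⁸ N⁻¹.
So P = 0.000664 / 3.589×10⁻⁸ = 18.5 kN.
σ_{cast iron} = P/A₁ = 18500/350 = 52.86 MPa, tensile.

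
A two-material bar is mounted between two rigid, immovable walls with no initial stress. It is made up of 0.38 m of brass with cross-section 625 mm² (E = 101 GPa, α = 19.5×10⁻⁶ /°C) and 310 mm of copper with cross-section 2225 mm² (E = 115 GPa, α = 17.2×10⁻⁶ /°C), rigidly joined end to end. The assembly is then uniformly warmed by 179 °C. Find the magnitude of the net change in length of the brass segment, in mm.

|ΔL| ≈ 0.572 mm

If the supports were absent, the total length change would be Σ αᵢΔT Lᵢ = 19.5×10⁻⁶×179×380 + 17.2×10⁻⁶×179×310 = 2.281 mm.
The rigid supports impose zero overall length change; the single axial force P common to all segments must satisfy P Σ Lᵢ/(AᵢEᵢ) = δ_free.
Σ Lᵢ/(AᵢEᵢ) = 380/(625×101×10³) + 310/(2225×115×10³) = 7.231×10⁻⁶ mm/N.
So P = 2.281 / 7.231×10⁻⁶ = 315.4 kN, compressive.
For the brass segment, free thermal change = 19.5×10⁻⁶×179×380 = 1.326 mm and elastic change from P = 315400×380/(625×101×10³) = 1.899 mm; these oppose, so the net change is 0.572 mm (segment shortens).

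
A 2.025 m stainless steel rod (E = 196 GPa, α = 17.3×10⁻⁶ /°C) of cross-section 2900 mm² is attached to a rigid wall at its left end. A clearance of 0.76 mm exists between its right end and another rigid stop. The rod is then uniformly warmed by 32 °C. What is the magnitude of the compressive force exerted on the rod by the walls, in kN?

If the wall were absent the rod would grow by αΔT L = 17.3×10⁻⁶ × 32 × 2025 = 1.121 mm.
The gap closes (δ_free > 0.76 mm) and the wall then resists a further 1.121 − 0.76 = 0.361 mm of expansion.
Compatibility: PL/(AE) = 0.361 mm, so σ = P/A = E × (0.361/2025) = 34.95 MPa.
Force on the wall = σA = 34.95 × 2900 mm² = 101.3 kN.

P ≈ 101 kN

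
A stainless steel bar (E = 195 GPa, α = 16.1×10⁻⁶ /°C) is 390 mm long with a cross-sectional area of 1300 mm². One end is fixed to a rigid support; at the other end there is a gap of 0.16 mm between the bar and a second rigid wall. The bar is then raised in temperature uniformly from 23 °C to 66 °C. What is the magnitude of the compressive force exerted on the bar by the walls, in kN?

If the wall were absent the bar would grow by αΔT L = 16.1×10⁻⁶ × 43 × 390 = 0.27 mm.
After closing the 0.16 mm clearance, 0.27 − 0.16 = 0.11 mm of expansion remains to be suppressed by the wall.
That suppressed elongation corresponds to σ = E·Δ/L = 195×10³ × 0.11/390 = 55 MPa.
P = σA = 55 × 1300 = 71.5 kN.

P ≈ 71.5 kN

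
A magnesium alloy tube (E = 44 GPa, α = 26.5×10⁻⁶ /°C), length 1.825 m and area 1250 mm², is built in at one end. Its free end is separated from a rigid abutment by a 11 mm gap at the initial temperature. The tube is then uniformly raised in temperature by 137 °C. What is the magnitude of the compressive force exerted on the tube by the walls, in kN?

Free thermal elongation = αΔT L = 26.5×10⁻⁶ × 137 × 1825 = 6.626 mm.
This is smaller than the 11 mm clearance, so the tube expands freely without reaching the stop — the stress is zero.

P ≈ 0 kN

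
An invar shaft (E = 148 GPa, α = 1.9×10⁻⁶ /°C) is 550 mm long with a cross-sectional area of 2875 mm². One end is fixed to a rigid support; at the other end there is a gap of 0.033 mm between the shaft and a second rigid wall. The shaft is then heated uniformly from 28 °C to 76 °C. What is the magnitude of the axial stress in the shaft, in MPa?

Free thermal elongation = αΔT L = 1.9×10⁻⁶ × 48 × 550 = 0.05016 mm.
This exceeds the 0.033 mm gap, so the wall pushes back. The portion of expansion that must be recovered elastically is δ_free − gap = 0.05016 − 0.033 = 0.01716 mm.
Compatibility: PL/(AE) = 0.01716 mm, so σ = P/A = E × (0.01716/550) = 4.618 MPa.

σ ≈ 4.62 MPa (compressive)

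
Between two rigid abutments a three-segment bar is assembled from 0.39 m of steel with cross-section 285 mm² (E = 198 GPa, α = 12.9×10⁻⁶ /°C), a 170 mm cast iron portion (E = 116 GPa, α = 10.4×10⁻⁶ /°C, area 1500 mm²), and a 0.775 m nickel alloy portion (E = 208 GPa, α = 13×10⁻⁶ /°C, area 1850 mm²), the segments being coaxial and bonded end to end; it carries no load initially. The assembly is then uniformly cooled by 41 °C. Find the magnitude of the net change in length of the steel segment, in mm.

|ΔL| ≈ 0.277 mm

With the walls removed the bar would change length by δ_free = Σ αᵢΔT Lᵢ = 12.9×10⁻⁶×41×390 + 10.4×10⁻⁶×41×170 + 13×10⁻⁶×41×775 = 0.6918 mm.
The rigid supports impose zero overall length change; the single axial force P common to all segments must satisfy P Σ Lᵢ/(AᵢEᵢ) = δ_free.
Σ Lᵢ/(AᵢEᵢ) = 390/(285×198×10³) + 170/(1500×116×10³) + 775/(1850×208×10³) = 9.902×10⁻⁶ mm/N.
Hence P = δ_free / Σ(L/AE) = 0.6918/9.902×10⁻⁶ = 69.87 kN (tensile).
For the steel segment, free thermal change = 12.9×10⁻⁶×41×390 = 0.2063 mm and elastic change from P = 69870×390/(285×198×10³) = 0.4829 mm; these oppose, so the net change is 0.277 mm (segment lengthens).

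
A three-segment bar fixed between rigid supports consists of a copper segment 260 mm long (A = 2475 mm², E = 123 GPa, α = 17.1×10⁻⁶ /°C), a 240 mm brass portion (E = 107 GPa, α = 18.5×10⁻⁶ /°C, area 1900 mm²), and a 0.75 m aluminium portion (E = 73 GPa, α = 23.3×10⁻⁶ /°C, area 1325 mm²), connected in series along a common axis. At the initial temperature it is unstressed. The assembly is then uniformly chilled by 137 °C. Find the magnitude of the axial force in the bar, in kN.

Free thermal contraction of the whole bar: Σ αᵢΔT Lᵢ = 17.1×10⁻⁶×137×260 + 18.5×10⁻⁶×137×240 + 23.3×10⁻⁶×137×750 = 3.611 mm.
Since the ends are fixed, an axial force P builds up, equal in every segment, with P · Σ Lᵢ/(AᵢEᵢ) = δ_free.
Σ Lᵢ/(AᵢEᵢ) = 260/(2475×123×10³) + 240/(1900×107×10³) + 750/(1325×73×10³) = 9.789×10⁻⁶ mm/N.
Hence P = δ_free / Σ(L/AE) = 3.611/9.789×10⁻⁶ = 368.9 kN (tensile).

P ≈ 369 kN (tensile)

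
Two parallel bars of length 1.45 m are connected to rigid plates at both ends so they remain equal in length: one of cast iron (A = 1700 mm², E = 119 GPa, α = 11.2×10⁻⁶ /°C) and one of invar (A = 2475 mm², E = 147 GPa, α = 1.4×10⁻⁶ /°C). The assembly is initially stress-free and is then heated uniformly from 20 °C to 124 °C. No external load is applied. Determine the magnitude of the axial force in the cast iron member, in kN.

P ≈ 133 kN (compressive in the cast iron)

The cast iron has the larger α, so on heating it would change length more than the invar if both were free. The rigid plates force a common final length, so the cast iron is put into compression and the invar into tension, with equal and opposite forces P (no external load).
Setting the final lengths equal and cancelling L: (α₁ − α₂)ΔT = P/(A₁E₁) + P/(A₂E₂).
|α₁ − α₂|·ΔT = 9.8×10⁻⁶ × 104 = 0.001019.
1/(A₁E₁) + 1/(A₂E₂) = 1/(1700×119×10³) + 1/(2475×147×10³) = 7.692×10⁻⁹ N⁻¹.
So P = 0.001019 / 7.692×10⁻⁹ = 132.5 kN.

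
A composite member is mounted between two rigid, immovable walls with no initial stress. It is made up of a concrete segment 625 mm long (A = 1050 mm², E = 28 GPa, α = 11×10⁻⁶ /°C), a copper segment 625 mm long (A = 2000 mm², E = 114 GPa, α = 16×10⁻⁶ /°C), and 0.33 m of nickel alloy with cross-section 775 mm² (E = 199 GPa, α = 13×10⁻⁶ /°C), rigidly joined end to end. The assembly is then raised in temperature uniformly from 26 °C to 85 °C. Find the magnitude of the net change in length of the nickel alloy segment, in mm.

|ΔL| ≈ 0.151 mm

With the walls removed the bar would change length by δ_free = Σ αᵢΔT Lᵢ = 11×10⁻⁶×59×625 + 16×10⁻⁶×59×625 + 13×10⁻⁶×59×330 = 1.249 mm.
The rigid supports impose zero overall length change; the single axial force P common to all segments must satisfy P Σ Lᵢ/(AᵢEᵢ) = δ_free.
The series flexibility is Σ Lᵢ/(AᵢEᵢ) = 625/(1050×28×10³) + 625/(2000×114×10³) + 330/(775×199×10³) = 2.614×10⁻⁵ mm/N.
P = 1.249 / 2.614×10⁻⁵ = 47770 N = 47.77 kN, compressive.
For the nickel alloy segment, free thermal change = 13×10⁻⁶×59×330 = 0.2531 mm and elastic change from P = 47770×330/(775×199×10³) = 0.1022 mm; these oppose, so the net change is 0.151 mm (segment lengthens).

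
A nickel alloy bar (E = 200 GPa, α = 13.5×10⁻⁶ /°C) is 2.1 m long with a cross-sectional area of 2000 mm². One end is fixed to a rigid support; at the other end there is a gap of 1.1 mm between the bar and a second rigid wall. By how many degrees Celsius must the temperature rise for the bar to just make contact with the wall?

ΔT ≈ 38.8 °C

The gap closes when αΔT L = 1.1 mm, since the bar is still unstressed at that instant.
ΔT = 1.1 / (13.5×10⁻⁶ × 2100) = 38.8 °C.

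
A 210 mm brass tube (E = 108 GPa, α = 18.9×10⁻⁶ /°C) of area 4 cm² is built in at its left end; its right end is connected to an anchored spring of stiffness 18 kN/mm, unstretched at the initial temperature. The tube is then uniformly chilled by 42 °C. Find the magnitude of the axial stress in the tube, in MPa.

Free thermal contraction: δ_free = αΔT L = 18.9×10⁻⁶ × 42 × 210 = 0.1667 mm.
Let P be the tensile force in the spring. The tube extends elastically by PL/(AE) and the spring stretches by P/k; together these equal δ_free.
So P = δ_free / [L/(AE) + 1/k] = 0.1667 / [ 210/(400×108×10³) + 1/(18×10³) ].
P = 0.1667 / 6.042×10⁻⁵ = 2759 N.
σ = P/A = 2759/400 = 6.898 MPa.

σ ≈ 6.9 MPa (tensile)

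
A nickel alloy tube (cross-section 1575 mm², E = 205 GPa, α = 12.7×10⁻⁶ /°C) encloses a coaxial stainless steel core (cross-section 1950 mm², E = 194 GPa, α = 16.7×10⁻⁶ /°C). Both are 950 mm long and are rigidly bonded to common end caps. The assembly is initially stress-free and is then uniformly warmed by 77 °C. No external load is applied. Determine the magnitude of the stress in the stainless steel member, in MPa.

σ ≈ 27.5 MPa (compressive)

Equilibrium of a rigid end plate with no external load gives equal and opposite internal forces ±P in the two members. Since α_{stainless steel} > α_{nickel alloy}, heating drives the stainless steel into compression and the nickel alloy into tension.
Compatibility of the two members (thermal + elastic change equal): (α₁ − α₂)ΔT = P·[1/(A₁E₁) + 1/(A₂E₂)].
|α₁ − α₂|·ΔT = 4×10⁻⁶ × 77 = 0.000308.
1/(A₁E₁) + 1/(A₂E₂) = 1/(1575×205×10³) + 1/(1950×194×10³) = 5.741×10⁻⁹ N⁻¹.
So P = 0.000308 / 5.741×10⁻⁹ = 53.65 kN.
σ_{stainless steel} = P/A₂ = 53650/1950 = 27.51 MPa, compressive.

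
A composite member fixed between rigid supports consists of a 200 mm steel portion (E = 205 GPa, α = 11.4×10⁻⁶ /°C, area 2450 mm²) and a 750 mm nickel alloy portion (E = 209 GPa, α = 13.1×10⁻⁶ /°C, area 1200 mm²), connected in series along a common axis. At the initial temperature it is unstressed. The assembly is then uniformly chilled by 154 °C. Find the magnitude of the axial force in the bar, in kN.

P ≈ 550 kN (tensile)

Free thermal contraction of the whole bar: Σ αᵢΔT Lᵢ = 11.4×10⁻⁶×154×200 + 13.1×10⁻⁶×154×750 = 1.864 mm.
Since the ends are fixed, an axial force P builds up, equal in every segment, with P · Σ Lᵢ/(AᵢEᵢ) = δ_free.
The series flexibility is Σ Lᵢ/(AᵢEᵢ) = 200/(2450×205×10³) + 750/(1200×209×10³) = 3.389×10⁻⁶ mm/N.
Hence P = δ_free / Σ(L/AE) = 1.864/3.389×10⁻⁶ = 550.1 kN (tensile).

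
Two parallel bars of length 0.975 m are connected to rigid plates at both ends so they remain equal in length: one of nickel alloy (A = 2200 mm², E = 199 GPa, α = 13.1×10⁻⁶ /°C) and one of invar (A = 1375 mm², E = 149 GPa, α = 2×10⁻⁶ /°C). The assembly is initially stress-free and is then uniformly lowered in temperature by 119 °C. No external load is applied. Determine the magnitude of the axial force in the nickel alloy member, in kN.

P ≈ 184 kN (tensile in the nickel alloy)

Both members must finish at the same length. With the larger α, the nickel alloy tends to over-contract; the plates restrain it, putting the nickel alloy in tension and the invar in compression. With no external load the two internal forces are equal and opposite, magnitude P.
Setting the final lengths equal and cancelling L: (α₁ − α₂)ΔT = P/(A₁E₁) + P/(A₂E₂).
|α₁ − α₂|·ΔT = 11.1×10⁻⁶ × 119 = 0.001321.
1/(A₁E₁) + 1/(A₂E₂) = 1/(2200×199×10³) + 1/(1375×149×10³) = 7.165×10⁻⁹ N⁻¹.
P = 0.001321 / 7.165×10⁻⁹ = 184400 N = 184.4 kN.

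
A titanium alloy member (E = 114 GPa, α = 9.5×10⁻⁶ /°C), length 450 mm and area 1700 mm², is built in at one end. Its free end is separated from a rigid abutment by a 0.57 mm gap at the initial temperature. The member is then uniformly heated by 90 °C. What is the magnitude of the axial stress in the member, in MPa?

σ ≈ 0 MPa

Unrestrained expansion: δ_free = αΔT L = 9.5×10⁻⁶ × 90 × 450 = 0.3847 mm.
This is smaller than the 0.57 mm clearance, so the member expands freely without reaching the stop — the stress is zero.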